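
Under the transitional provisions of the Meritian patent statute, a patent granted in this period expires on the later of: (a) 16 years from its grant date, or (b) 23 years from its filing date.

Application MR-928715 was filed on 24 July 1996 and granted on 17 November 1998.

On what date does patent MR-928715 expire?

2019-07-24

(a) grant + 16 years → 17 November 2014.
(b) filing + 23 years → 24 July 2019.
Later of the two: 24 July 2019.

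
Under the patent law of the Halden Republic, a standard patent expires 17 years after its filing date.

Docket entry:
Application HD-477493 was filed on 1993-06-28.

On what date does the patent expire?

2010-06-28

Filing date + 17 years → 28 June 2010.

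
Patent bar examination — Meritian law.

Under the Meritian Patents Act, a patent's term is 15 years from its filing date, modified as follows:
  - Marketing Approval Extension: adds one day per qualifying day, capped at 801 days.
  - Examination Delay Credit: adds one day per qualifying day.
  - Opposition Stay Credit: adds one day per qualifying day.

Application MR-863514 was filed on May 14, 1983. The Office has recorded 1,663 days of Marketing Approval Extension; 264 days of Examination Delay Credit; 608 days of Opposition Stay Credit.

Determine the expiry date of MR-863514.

December 12, 2002

Base term: filing date + 15 years → 14 May 1998.
Marketing Approval Extension: 1663 days claimed exceeds the 801-day cap, so +801 days → 23 July 2000.
Examination Delay Credit: +264 days → 13 April 2001.
Opposition Stay Credit: +608 days → 12 December 2002.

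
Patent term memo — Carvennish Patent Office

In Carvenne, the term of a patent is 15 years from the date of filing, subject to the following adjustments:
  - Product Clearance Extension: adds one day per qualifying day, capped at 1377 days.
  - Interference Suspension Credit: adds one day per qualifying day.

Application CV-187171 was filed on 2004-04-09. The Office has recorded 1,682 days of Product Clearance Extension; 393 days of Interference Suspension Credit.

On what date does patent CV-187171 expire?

Base term: filing date + 15 years → 9 April 2019.
Product Clearance Extension: 1682 days claimed exceeds the 1377-day cap, so +1377 days → 15 January 2023.
Interference Suspension Credit: +393 days → 12 February 2024.

February 12, 2024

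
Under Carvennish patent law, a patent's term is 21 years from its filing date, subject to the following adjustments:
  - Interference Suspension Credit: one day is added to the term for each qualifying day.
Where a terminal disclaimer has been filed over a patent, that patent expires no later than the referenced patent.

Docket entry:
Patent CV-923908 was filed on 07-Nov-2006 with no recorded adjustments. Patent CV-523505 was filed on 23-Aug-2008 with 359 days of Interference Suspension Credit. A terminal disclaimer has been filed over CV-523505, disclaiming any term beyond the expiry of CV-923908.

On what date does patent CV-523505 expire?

2027-11-07

Natural term of CV-523505:
  Base: filing + 21 years → 23 August 2029.
  Interference Suspension Credit: +359 days → 17 August 2030.
Expiry of referenced patent CV-923908:
  Base: filing + 21 years → 7 November 2027.
Terminal disclaimer: CV-523505 expires on the earlier of 17 August 2030 and 7 November 2027.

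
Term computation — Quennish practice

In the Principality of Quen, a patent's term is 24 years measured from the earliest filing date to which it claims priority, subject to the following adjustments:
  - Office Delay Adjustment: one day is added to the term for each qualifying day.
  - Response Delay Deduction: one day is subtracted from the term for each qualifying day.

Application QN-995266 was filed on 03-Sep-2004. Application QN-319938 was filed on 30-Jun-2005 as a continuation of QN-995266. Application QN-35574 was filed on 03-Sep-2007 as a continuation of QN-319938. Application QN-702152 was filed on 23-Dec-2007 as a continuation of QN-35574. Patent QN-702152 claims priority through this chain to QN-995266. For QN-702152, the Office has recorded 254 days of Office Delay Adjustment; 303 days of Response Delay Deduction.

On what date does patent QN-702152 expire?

2028-07-16

Earliest priority filing: 3 September 2004.
Base term: 3 September 2004 + 24 years → 3 September 2028.
Office Delay Adjustment: +254 days → 15 May 2029.
Response Delay Deduction: −303 days → 16 July 2028.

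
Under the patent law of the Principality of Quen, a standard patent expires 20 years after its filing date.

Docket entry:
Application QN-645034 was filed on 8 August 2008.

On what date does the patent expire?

2028-08-08

Filing date + 20 years → 8 August 2028.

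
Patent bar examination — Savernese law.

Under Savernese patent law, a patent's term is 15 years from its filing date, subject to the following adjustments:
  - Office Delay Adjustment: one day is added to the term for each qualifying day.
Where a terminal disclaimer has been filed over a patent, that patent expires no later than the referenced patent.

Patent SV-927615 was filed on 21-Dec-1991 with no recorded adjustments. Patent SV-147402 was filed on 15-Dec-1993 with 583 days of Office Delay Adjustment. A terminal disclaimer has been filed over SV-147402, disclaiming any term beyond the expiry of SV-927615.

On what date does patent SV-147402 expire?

Natural term of SV-147402:
  Base: filing + 15 years → 15 December 2008.
  Office Delay Adjustment: +583 days → 21 July 2010.
Expiry of referenced patent SV-927615:
  Base: filing + 15 years → 21 December 2006.
Terminal disclaimer: SV-147402 expires on the earlier of 21 July 2010 and 21 December 2006.

2006-12-21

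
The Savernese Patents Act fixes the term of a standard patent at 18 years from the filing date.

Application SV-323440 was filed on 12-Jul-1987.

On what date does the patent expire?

2005-07-12

Filing date + 18 years → 12 July 2005.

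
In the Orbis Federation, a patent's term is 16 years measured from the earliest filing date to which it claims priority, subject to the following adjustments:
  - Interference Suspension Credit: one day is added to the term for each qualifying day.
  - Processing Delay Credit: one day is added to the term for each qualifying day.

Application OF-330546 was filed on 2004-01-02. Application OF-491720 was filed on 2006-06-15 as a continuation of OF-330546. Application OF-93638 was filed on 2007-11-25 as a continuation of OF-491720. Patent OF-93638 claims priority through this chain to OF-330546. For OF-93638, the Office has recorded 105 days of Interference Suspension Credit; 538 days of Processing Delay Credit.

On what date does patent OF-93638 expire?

Earliest priority filing: 2 January 2004.
Base term: 2 January 2004 + 16 years → 2 January 2020.
Interference Suspension Credit: +105 days → 16 April 2020.
Processing Delay Credit: +538 days → 6 October 2021.

2021-10-06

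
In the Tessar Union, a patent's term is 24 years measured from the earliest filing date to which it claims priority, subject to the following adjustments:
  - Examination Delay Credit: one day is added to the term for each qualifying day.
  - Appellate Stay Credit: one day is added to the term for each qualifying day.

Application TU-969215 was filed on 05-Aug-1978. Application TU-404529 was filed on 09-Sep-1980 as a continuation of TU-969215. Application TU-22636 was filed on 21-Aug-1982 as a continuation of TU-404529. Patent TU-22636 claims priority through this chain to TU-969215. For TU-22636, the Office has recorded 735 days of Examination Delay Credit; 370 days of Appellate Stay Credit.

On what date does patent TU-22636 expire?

2005-08-14

Earliest priority filing: 5 August 1978.
Base term: 5 August 1978 + 24 years → 5 August 2002.
Examination Delay Credit: +735 days → 9 August 2004.
Appellate Stay Credit: +370 days → 14 August 2005.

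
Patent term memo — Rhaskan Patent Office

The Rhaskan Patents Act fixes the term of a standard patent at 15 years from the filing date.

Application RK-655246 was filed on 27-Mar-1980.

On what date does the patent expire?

1995-03-27

Filing date + 15 years → 27 March 1995.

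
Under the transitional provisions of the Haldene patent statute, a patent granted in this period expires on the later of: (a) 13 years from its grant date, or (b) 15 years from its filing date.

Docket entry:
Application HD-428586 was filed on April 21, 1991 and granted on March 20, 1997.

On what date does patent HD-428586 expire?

(a) grant + 13 years → 20 March 2010.
(b) filing + 15 years → 21 April 2006.
Later of the two: 20 March 2010.

March 20, 2010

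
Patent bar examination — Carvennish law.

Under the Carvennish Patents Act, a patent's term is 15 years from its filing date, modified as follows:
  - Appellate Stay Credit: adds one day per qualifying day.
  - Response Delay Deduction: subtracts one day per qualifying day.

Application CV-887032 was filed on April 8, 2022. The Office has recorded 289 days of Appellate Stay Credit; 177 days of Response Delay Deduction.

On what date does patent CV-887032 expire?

Base term: filing date + 15 years → 8 April 2037.
Appellate Stay Credit: +289 days → 22 January 2038.
Response Delay Deduction: −177 days → 29 July 2037.

July 29, 2037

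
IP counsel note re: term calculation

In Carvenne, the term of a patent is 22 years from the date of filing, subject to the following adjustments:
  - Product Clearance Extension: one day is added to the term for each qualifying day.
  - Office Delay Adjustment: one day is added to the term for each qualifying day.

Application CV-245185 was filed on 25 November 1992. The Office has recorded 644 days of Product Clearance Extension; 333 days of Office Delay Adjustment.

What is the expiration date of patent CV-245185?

2017-07-29

Base term: filing date + 22 years → 25 November 2014.
Product Clearance Extension: +644 days → 30 August 2016.
Office Delay Adjustment: +333 days → 29 July 2017.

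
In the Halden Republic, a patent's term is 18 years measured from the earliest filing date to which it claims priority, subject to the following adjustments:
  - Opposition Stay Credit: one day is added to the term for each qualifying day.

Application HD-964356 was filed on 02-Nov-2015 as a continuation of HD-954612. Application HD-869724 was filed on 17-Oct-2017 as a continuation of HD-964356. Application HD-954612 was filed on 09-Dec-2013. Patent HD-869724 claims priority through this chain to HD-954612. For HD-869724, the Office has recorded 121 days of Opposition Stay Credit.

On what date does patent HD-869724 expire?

Earliest priority filing: 9 December 2013.
Base term: 9 December 2013 + 18 years → 9 December 2031.
Opposition Stay Credit: +121 days → 8 April 2032.

April 8, 2032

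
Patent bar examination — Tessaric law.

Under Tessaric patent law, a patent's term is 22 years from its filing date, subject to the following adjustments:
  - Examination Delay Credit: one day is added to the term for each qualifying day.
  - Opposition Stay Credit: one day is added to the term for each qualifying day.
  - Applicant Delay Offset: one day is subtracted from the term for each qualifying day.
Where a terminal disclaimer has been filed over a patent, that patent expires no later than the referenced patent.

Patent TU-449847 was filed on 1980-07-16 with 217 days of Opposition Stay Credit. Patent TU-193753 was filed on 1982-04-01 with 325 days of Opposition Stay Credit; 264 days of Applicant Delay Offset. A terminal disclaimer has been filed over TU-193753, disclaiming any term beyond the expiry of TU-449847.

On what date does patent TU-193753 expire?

February 18, 2003

Natural term of TU-193753:
  Base: filing + 22 years → 1 April 2004.
  Opposition Stay Credit: +325 days → 20 February 2005.
  Applicant Delay Offset: −264 days → 1 June 2004.
Expiry of referenced patent TU-449847:
  Base: filing + 22 years → 16 July 2002.
  Opposition Stay Credit: +217 days → 18 February 2003.
Terminal disclaimer: TU-193753 expires on the earlier of 1 June 2004 and 18 February 2003.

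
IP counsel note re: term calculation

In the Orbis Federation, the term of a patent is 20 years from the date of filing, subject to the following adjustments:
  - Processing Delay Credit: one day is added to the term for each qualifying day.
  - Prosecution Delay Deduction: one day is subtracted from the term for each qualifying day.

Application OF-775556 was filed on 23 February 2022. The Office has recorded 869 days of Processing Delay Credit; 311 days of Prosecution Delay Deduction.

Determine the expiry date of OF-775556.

Base term: filing date + 20 years → 23 February 2042.
Processing Delay Credit: +869 days → 11 July 2044.
Prosecution Delay Deduction: −311 days → 4 September 2043.

September 4, 2043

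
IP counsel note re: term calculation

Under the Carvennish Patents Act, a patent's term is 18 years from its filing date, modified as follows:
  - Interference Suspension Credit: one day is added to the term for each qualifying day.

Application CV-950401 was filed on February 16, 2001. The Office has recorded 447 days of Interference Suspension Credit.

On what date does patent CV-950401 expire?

Base term: filing date + 18 years → 16 February 2019.
Interference Suspension Credit: +447 days → 8 May 2020.

May 8, 2020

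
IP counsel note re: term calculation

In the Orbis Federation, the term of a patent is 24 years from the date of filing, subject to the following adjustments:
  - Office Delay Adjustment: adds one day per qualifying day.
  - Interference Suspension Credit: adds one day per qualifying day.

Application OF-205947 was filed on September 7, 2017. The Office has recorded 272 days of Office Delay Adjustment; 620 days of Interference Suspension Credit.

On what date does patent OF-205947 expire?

Base term: filing date + 24 years → 7 September 2041.
Office Delay Adjustment: +272 days → 6 June 2042.
Interference Suspension Credit: +620 days → 16 February 2044.

February 16, 2044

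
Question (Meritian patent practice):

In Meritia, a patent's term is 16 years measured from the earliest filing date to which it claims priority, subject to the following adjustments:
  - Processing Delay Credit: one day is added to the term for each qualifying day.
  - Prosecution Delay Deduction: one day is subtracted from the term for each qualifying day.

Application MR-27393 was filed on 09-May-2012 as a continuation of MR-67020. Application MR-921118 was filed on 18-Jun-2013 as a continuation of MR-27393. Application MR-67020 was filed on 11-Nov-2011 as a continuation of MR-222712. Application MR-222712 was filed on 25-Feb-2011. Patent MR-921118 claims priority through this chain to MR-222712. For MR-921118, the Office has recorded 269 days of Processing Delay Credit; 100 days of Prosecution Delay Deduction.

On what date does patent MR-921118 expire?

August 13, 2027

Earliest priority filing: 25 February 2011.
Base term: 25 February 2011 + 16 years → 25 February 2027.
Processing Delay Credit: +269 days → 21 November 2027.
Prosecution Delay Deduction: −100 days → 13 August 2027.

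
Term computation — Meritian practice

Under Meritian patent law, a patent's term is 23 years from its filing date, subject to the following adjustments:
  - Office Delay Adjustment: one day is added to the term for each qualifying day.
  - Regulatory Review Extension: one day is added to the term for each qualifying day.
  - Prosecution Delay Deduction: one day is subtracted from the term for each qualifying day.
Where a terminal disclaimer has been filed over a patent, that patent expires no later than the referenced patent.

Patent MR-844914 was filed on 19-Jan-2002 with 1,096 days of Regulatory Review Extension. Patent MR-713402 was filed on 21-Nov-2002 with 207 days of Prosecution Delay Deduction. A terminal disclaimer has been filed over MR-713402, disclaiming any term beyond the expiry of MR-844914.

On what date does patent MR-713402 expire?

Natural term of MR-713402:
  Base: filing + 23 years → 21 November 2025.
  Prosecution Delay Deduction: −207 days → 28 April 2025.
Expiry of referenced patent MR-844914:
  Base: filing + 23 years → 19 January 2025.
  Regulatory Review Extension: +1096 days → 20 January 2028.
Terminal disclaimer: MR-713402 expires on the earlier of 28 April 2025 and 20 January 2028.

2025-04-28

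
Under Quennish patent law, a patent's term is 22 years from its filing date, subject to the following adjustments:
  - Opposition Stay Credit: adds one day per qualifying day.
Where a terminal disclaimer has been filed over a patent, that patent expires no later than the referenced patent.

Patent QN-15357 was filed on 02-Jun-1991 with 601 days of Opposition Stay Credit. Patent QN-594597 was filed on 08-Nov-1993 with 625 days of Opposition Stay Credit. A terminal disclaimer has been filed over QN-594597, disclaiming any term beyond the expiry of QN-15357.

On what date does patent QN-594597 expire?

Natural term of QN-594597:
  Base: filing + 22 years → 8 November 2015.
  Opposition Stay Credit: +625 days → 25 July 2017.
Expiry of referenced patent QN-15357:
  Base: filing + 22 years → 2 June 2013.
  Opposition Stay Credit: +601 days → 24 January 2015.
Terminal disclaimer: QN-594597 expires on the earlier of 25 July 2017 and 24 January 2015.

2015-01-24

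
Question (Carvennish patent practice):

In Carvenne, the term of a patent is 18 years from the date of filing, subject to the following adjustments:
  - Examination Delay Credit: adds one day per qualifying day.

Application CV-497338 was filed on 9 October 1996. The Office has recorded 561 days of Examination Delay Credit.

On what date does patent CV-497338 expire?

April 22, 2016

Base term: filing date + 18 years → 9 October 2014.
Examination Delay Credit: +561 days → 22 April 2016.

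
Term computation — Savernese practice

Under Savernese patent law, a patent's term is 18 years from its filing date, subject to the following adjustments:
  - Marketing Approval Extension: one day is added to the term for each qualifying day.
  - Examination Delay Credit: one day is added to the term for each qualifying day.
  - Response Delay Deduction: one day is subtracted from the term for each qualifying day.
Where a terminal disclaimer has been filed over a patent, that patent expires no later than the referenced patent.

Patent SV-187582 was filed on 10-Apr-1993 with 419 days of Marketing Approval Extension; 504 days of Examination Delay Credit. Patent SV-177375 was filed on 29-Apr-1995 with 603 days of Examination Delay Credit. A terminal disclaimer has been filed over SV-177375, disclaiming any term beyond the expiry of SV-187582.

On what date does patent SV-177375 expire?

Natural term of SV-177375:
  Base: filing + 18 years → 29 April 2013.
  Examination Delay Credit: +603 days → 23 December 2014.
Expiry of referenced patent SV-187582:
  Base: filing + 18 years → 10 April 2011.
  Marketing Approval Extension: +419 days → 2 June 2012.
  Examination Delay Credit: +504 days → 19 October 2013.
Terminal disclaimer: SV-177375 expires on the earlier of 23 December 2014 and 19 October 2013.

October 19, 2013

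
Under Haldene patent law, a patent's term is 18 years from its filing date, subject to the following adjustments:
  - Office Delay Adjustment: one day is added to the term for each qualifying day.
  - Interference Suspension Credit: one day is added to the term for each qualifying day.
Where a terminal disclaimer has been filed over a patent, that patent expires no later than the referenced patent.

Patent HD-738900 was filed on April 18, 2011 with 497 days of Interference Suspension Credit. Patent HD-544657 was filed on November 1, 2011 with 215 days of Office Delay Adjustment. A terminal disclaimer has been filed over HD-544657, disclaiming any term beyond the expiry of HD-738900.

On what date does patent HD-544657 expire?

Natural term of HD-544657:
  Base: filing + 18 years → 1 November 2029.
  Office Delay Adjustment: +215 days → 4 June 2030.
Expiry of referenced patent HD-738900:
  Base: filing + 18 years → 18 April 2029.
  Interference Suspension Credit: +497 days → 28 August 2030.
Terminal disclaimer: HD-544657 expires on the earlier of 4 June 2030 and 28 August 2030.

2030-06-04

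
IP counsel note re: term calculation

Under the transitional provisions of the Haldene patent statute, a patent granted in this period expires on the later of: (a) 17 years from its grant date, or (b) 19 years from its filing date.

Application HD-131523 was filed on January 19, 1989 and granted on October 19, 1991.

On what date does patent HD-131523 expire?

2008-10-19

(a) grant + 17 years → 19 October 2008.
(b) filing + 19 years → 19 January 2008.
Later of the two: 19 October 2008.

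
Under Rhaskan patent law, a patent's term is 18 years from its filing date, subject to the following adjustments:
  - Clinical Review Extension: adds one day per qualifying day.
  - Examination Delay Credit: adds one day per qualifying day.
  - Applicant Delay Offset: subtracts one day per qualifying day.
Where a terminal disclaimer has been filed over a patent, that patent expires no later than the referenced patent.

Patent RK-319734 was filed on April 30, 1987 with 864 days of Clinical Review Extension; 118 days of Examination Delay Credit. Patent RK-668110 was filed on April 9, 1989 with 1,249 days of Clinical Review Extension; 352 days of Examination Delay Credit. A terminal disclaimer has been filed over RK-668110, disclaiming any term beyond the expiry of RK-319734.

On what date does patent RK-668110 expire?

Natural term of RK-668110:
  Base: filing + 18 years → 9 April 2007.
  Clinical Review Extension: +1249 days → 9 September 2010.
  Examination Delay Credit: +352 days → 27 August 2011.
Expiry of referenced patent RK-319734:
  Base: filing + 18 years → 30 April 2005.
  Clinical Review Extension: +864 days → 11 September 2007.
  Examination Delay Credit: +118 days → 7 January 2008.
Terminal disclaimer: RK-668110 expires on the earlier of 27 August 2011 and 7 January 2008.

January 7, 2008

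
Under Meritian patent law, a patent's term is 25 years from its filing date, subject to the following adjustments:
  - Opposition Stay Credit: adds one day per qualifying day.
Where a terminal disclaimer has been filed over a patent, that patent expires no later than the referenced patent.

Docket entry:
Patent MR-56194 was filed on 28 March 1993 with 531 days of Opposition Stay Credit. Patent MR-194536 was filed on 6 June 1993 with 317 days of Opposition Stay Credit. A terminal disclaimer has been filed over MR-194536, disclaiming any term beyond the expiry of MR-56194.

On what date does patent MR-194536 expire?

Natural term of MR-194536:
  Base: filing + 25 years → 6 June 2018.
  Opposition Stay Credit: +317 days → 19 April 2019.
Expiry of referenced patent MR-56194:
  Base: filing + 25 years → 28 March 2018.
  Opposition Stay Credit: +531 days → 10 September 2019.
Terminal disclaimer: MR-194536 expires on the earlier of 19 April 2019 and 10 September 2019.

2019-04-19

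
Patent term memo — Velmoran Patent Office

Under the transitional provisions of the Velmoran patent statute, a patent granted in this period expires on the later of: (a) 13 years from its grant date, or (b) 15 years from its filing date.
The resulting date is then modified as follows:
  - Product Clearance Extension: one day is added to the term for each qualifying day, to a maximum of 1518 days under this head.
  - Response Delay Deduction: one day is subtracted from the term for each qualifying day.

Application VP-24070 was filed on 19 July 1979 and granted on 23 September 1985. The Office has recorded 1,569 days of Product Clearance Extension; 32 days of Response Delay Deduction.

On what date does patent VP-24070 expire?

2002-10-18

(a) grant + 13 years → 23 September 1998.
(b) filing + 15 years → 19 July 1994.
Later of the two: 23 September 1998.
Product Clearance Extension: 1569 days claimed exceeds the 1518-day cap, so +1518 days → 19 November 2002.
Response Delay Deduction: −32 days → 18 October 2002.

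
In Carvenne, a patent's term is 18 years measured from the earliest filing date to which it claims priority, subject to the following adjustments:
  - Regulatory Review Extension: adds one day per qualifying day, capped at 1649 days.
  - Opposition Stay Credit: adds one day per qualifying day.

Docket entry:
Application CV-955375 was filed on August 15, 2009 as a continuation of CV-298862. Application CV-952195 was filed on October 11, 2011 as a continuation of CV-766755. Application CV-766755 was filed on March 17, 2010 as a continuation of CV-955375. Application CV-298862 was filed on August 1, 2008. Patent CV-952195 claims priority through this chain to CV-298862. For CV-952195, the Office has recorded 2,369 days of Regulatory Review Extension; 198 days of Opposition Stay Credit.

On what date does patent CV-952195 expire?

2031-08-22

Earliest priority filing: 1 August 2008.
Base term: 1 August 2008 + 18 years → 1 August 2026.
Regulatory Review Extension: 2369 days claimed exceeds the 1649-day cap, so +1649 days → 5 February 2031.
Opposition Stay Credit: +198 days → 22 August 2031.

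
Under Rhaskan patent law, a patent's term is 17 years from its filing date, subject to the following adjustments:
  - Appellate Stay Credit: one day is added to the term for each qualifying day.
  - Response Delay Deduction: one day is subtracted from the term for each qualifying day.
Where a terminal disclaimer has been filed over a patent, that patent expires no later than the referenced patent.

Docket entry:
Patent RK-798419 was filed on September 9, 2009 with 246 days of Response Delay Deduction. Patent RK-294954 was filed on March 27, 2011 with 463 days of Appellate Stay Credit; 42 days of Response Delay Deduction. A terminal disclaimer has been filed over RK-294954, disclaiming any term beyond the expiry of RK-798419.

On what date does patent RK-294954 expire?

January 6, 2026

Natural term of RK-294954:
  Base: filing + 17 years → 27 March 2028.
  Appellate Stay Credit: +463 days → 3 July 2029.
  Response Delay Deduction: −42 days → 22 May 2029.
Expiry of referenced patent RK-798419:
  Base: filing + 17 years → 9 September 2026.
  Response Delay Deduction: −246 days → 6 January 2026.
Terminal disclaimer: RK-294954 expires on the earlier of 22 May 2029 and 6 January 2026.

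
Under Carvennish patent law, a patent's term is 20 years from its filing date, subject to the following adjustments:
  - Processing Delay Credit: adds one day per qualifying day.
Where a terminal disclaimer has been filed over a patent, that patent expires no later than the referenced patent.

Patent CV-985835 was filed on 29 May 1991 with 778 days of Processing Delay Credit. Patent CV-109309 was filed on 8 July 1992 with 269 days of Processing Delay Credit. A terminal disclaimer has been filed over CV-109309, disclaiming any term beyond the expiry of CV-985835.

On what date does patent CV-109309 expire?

April 3, 2013

Natural term of CV-109309:
  Base: filing + 20 years → 8 July 2012.
  Processing Delay Credit: +269 days → 3 April 2013.
Expiry of referenced patent CV-985835:
  Base: filing + 20 years → 29 May 2011.
  Processing Delay Credit: +778 days → 15 July 2013.
Terminal disclaimer: CV-109309 expires on the earlier of 3 April 2013 and 15 July 2013.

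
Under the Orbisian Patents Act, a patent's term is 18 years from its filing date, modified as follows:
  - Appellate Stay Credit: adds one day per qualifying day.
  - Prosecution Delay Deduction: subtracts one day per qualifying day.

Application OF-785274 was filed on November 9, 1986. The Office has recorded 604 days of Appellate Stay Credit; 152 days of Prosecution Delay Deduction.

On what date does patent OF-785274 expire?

Base term: filing date + 18 years → 9 November 2004.
Appellate Stay Credit: +604 days → 6 July 2006.
Prosecution Delay Deduction: −152 days → 4 February 2006.

February 4, 2006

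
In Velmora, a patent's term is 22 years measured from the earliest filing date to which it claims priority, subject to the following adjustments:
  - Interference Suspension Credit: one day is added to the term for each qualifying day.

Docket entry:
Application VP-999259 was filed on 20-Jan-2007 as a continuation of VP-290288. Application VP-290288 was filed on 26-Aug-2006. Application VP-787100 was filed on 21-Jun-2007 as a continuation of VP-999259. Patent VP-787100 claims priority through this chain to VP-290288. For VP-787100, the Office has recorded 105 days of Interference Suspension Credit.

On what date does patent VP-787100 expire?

Earliest priority filing: 26 August 2006.
Base term: 26 August 2006 + 22 years → 26 August 2028.
Interference Suspension Credit: +105 days → 9 December 2028.

December 9, 2028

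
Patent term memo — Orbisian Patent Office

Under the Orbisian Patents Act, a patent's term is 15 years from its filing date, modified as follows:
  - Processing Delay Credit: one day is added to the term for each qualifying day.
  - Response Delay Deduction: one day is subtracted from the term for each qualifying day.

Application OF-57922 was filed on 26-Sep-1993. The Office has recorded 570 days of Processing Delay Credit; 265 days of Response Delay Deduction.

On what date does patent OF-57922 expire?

July 28, 2009

Base term: filing date + 15 years → 26 September 2008.
Processing Delay Credit: +570 days → 19 April 2010.
Response Delay Deduction: −265 days → 28 July 2009.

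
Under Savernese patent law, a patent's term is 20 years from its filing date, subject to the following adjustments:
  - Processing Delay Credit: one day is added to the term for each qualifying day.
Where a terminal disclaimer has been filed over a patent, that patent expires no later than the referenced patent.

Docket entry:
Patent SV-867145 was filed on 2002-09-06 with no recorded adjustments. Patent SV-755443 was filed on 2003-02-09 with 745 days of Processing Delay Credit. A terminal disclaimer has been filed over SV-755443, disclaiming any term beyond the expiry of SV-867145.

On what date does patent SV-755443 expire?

2022-09-06

Natural term of SV-755443:
  Base: filing + 20 years → 9 February 2023.
  Processing Delay Credit: +745 days → 23 February 2025.
Expiry of referenced patent SV-867145:
  Base: filing + 20 years → 6 September 2022.
Terminal disclaimer: SV-755443 expires on the earlier of 23 February 2025 and 6 September 2022.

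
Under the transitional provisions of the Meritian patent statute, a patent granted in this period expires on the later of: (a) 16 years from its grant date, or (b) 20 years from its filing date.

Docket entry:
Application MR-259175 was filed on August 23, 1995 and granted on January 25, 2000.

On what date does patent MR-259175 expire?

January 25, 2016

(a) grant + 16 years → 25 January 2016.
(b) filing + 20 years → 23 August 2015.
Later of the two: 25 January 2016.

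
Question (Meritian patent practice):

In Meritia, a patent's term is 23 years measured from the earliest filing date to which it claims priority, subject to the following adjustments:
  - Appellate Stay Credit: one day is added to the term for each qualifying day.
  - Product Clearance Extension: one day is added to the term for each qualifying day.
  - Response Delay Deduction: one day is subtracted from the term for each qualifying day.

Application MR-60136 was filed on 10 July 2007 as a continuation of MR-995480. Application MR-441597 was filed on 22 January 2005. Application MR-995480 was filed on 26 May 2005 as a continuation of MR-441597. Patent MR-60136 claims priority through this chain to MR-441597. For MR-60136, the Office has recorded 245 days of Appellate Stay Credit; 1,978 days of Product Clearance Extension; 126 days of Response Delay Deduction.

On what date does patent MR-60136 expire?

2033-10-19

Earliest priority filing: 22 January 2005.
Base term: 22 January 2005 + 23 years → 22 January 2028.
Appellate Stay Credit: +245 days → 23 September 2028.
Product Clearance Extension: +1978 days → 22 February 2034.
Response Delay Deduction: −126 days → 19 October 2033.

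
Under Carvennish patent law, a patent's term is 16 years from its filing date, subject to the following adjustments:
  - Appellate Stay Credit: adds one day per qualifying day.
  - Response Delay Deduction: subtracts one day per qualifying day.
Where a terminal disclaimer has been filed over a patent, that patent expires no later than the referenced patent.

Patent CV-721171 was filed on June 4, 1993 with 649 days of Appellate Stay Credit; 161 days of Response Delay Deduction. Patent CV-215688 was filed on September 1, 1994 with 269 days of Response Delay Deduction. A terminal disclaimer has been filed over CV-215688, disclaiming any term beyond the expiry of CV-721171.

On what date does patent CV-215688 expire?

Natural term of CV-215688:
  Base: filing + 16 years → 1 September 2010.
  Response Delay Deduction: −269 days → 6 December 2009.
Expiry of referenced patent CV-721171:
  Base: filing + 16 years → 4 June 2009.
  Appellate Stay Credit: +649 days → 15 March 2011.
  Response Delay Deduction: −161 days → 5 October 2010.
Terminal disclaimer: CV-215688 expires on the earlier of 6 December 2009 and 5 October 2010.

December 6, 2009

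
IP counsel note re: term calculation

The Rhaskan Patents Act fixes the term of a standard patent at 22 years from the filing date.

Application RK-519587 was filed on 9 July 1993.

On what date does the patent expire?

Filing date + 22 years → 9 July 2015.

2015-07-09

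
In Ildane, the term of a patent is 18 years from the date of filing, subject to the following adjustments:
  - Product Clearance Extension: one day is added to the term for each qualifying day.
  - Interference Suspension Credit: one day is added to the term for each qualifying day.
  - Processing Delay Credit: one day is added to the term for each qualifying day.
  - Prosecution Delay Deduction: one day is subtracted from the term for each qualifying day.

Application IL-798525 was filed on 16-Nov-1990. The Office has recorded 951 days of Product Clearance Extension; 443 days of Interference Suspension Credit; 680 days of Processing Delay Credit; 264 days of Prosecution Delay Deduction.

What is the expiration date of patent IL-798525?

Base term: filing date + 18 years → 16 November 2008.
Product Clearance Extension: +951 days → 25 June 2011.
Interference Suspension Credit: +443 days → 10 September 2012.
Processing Delay Credit: +680 days → 22 July 2014.
Prosecution Delay Deduction: −264 days → 31 October 2013.

2013-10-31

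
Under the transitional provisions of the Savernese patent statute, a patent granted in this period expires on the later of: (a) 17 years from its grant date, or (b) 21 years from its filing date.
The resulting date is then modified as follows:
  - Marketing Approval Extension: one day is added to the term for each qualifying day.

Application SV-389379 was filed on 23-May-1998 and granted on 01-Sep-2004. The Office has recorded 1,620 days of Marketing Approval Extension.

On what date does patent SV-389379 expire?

February 7, 2026

(a) grant + 17 years → 1 September 2021.
(b) filing + 21 years → 23 May 2019.
Later of the two: 1 September 2021.
Marketing Approval Extension: +1620 days → 7 February 2026.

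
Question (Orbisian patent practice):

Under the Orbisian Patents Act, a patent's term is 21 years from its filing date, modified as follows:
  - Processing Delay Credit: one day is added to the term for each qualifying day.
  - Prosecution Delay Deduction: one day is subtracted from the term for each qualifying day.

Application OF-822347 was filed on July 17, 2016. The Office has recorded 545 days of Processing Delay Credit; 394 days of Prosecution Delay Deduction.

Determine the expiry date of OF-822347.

Base term: filing date + 21 years → 17 July 2037.
Processing Delay Credit: +545 days → 13 January 2039.
Prosecution Delay Deduction: −394 days → 15 December 2037.

2037-12-15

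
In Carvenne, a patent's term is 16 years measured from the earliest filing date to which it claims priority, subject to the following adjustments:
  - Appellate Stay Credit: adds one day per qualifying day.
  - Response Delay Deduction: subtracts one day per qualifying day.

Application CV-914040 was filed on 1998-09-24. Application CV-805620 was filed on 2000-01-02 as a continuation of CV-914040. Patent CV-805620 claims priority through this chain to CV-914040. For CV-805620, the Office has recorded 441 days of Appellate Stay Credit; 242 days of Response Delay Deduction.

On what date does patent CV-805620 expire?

Earliest priority filing: 24 September 1998.
Base term: 24 September 1998 + 16 years → 24 September 2014.
Appellate Stay Credit: +441 days → 9 December 2015.
Response Delay Deduction: −242 days → 11 April 2015.

2015-04-11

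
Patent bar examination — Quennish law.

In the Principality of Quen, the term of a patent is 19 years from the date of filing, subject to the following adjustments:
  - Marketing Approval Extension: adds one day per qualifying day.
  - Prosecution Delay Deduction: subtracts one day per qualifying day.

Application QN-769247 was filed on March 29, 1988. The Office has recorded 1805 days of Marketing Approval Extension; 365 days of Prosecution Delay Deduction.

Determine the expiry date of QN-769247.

2011-03-08

Base term: filing date + 19 years → 29 March 2007.
Marketing Approval Extension: +1805 days → 7 March 2012.
Prosecution Delay Deduction: −365 days → 8 March 2011.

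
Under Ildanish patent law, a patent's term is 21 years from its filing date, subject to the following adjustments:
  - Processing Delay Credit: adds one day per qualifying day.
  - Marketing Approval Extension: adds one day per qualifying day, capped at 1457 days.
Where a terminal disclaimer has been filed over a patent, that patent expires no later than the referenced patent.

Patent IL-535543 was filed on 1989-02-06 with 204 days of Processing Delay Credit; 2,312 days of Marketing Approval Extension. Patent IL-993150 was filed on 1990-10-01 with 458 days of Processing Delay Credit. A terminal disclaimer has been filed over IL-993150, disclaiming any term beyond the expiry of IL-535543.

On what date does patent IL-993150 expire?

Natural term of IL-993150:
  Base: filing + 21 years → 1 October 2011.
  Processing Delay Credit: +458 days → 1 January 2013.
Expiry of referenced patent IL-535543:
  Base: filing + 21 years → 6 February 2010.
  Processing Delay Credit: +204 days → 29 August 2010.
  Marketing Approval Extension: 2312 days claimed exceeds the 1457-day cap, so +1457 days → 25 August 2014.
Terminal disclaimer: IL-993150 expires on the earlier of 1 January 2013 and 25 August 2014.

2013-01-01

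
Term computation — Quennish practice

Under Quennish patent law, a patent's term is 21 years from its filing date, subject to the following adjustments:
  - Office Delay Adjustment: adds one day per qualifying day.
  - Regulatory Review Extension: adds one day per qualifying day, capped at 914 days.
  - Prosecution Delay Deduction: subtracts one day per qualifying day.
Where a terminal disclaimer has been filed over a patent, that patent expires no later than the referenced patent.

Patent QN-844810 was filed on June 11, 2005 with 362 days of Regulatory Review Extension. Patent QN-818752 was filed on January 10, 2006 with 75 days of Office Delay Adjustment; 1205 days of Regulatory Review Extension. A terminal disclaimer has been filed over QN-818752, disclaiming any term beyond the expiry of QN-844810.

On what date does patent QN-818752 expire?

Natural term of QN-818752:
  Base: filing + 21 years → 10 January 2027.
  Office Delay Adjustment: +75 days → 26 March 2027.
  Regulatory Review Extension: 1205 days claimed exceeds the 914-day cap, so +914 days → 25 September 2029.
Expiry of referenced patent QN-844810:
  Base: filing + 21 years → 11 June 2026.
  Regulatory Review Extension: 362 days (within the 914-day cap) → +362 days → 8 June 2027.
Terminal disclaimer: QN-818752 expires on the earlier of 25 September 2029 and 8 June 2027.

June 8, 2027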